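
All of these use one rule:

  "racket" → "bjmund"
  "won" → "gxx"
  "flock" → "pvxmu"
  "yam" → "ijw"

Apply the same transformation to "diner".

nrxnb

Two shifts are in play — +9 for a/e/i/o/u, +10 for every other letter.
For diner: d(cons)+10=n, i(vowel)+9=r, n(cons)+10=x, e(vowel)+9=n, r(cons)+10=b.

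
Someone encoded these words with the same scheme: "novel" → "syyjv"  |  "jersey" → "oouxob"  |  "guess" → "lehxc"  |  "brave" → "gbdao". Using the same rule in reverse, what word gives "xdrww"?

storm

Shifts by position in novel: pos 0: n→s (+5), pos 1: o→y (+10), pos 2: v→y (+3), pos 3: e→j (+5), pos 4: l→v (+10) — repeating every 3. It's a Vigenère-style cipher with numeric key [5,10,3]: position i shifts by key[i mod 3].
Undoing it on xdrww: x−5=s, d−10=t, r−3=o, w−5=r, w−10=m.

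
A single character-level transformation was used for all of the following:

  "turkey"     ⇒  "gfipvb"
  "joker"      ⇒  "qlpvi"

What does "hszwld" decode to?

Each pair mirrors across the alphabet (t↔g, u↔f, r↔i): positions sum to 25. Each letter is replaced by its mirror in the alphabet: a↔z, b↔y, c↔x, and so on (the Atbash cipher).
Reversing it on hszwld: h↔s, s↔h, z↔a, w↔d, l↔o, d↔w.

shadow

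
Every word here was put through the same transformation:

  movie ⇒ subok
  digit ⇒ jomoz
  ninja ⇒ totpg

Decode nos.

him

Compare letters: m→s is +6, o→u is +6, v→b is +6 — a constant shift. This is a Caesar cipher with shift 6.
Decoding nos: n−6=h, o−6=i, s−6=m.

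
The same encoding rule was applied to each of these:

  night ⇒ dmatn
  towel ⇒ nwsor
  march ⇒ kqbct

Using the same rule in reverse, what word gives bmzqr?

This is an affine cipher: with a=0,…,z=25, each position x becomes (19x+16) mod 26.
Reversing it on bmzqr: b(1)→11·(1−16)≡17=r; m(12)→11·(12−16)≡8=i; z(25)→11·(25−16)≡21=v; q(16)→11·(16−16)≡0=a; r(17)→11·(17−16)≡11=l (all mod 26).

rival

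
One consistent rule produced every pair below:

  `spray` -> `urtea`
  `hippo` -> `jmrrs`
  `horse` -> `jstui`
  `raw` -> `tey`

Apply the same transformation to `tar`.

vet

The shift depends on letter class: consonant s→u is +2, but vowel a→e is +4. Vowels shift forward by 4 and consonants shift forward by 2.
For tar: t(cons)+2=v, a(vowel)+4=e, r(cons)+2=t.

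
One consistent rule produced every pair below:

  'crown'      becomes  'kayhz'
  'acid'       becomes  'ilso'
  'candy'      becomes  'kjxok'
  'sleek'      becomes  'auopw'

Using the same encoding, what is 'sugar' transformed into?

adqld

In crown: c→k is +8, r→a is +9, o→y is +10, w→h is +11 — the shift increases by 1 each position. Letter i (0-indexed) is shifted by i+8, so successive shifts are 8, 9, 10, ….
For sugar: s+8=a, u+9=d, g+10=q, a+11=l, r+12=d.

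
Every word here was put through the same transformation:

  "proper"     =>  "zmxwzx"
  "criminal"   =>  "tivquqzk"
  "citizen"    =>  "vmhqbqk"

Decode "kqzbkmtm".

The output letters match the input read backwards, each shifted +8: proper reversed is reporp. Read the word backwards and shift each letter +8.
Decoding kqzbkmtm: shift back: k−8=c, q−8=i, z−8=r, b−8=t, k−8=c, m−8=e, t−8=l, m−8=e → cirtcele; then reverse → electric.

electric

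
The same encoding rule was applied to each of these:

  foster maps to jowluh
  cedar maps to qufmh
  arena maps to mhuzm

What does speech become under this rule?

wduuqn

f(5)→j(9) and o(14)→o(14) fit y≡15x+12 (mod 26); the inverse of 15 mod 26 is 7. This is an affine cipher: with a=0,…,z=25, each position x becomes (15x+12) mod 26.
For speech: s(18)→15·18+12≡22=w; p(15)→15·15+12≡3=d; e(4)→15·4+12≡20=u; e(4)→15·4+12≡20=u; c(2)→15·2+12≡16=q; h(7)→15·7+12≡13=n (all mod 26).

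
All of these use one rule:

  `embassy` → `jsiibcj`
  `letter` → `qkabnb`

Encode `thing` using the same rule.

ynpvp

The shift increases by 1 at each position, starting from +5: 5, 6, 7, ….
Applying it to thing: t+5=y, h+6=n, i+7=p, n+8=v, g+9=p.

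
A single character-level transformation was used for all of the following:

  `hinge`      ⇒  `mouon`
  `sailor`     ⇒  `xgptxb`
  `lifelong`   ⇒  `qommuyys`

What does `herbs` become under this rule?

mkyjb

The shift increases by 1 at each position, starting from +5: 5, 6, 7, ….
On herbs: h+5=m, e+6=k, r+7=y, b+8=j, s+9=b.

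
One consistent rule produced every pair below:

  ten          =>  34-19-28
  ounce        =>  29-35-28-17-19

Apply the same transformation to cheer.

17-22-19-19-32

t is letter #20 and maps to 34: an offset of 14. Each letter is replaced by its alphabet position (a=1..z=26) + 14.
On cheer: c=3→17, h=8→22, e=5→19, e=5→19, r=18→32.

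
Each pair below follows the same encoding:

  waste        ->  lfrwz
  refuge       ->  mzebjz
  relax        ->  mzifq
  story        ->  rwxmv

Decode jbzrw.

guest

w(22)→l(11) and a(0)→f(5) fit y≡5x+5 (mod 26); the inverse of 5 mod 26 is 21. This is an affine cipher: with a=0,…,z=25, each position x becomes (5x+5) mod 26.
Undoing it on jbzrw: j(9)→21·(9−5)≡6=g; b(1)→21·(1−5)≡20=u; z(25)→21·(25−5)≡4=e; r(17)→21·(17−5)≡18=s; w(22)→21·(22−5)≡19=t (all mod 26).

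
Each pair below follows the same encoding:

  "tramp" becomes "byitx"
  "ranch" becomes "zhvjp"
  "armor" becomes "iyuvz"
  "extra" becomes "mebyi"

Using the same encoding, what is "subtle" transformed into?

Shifts by position in tramp: pos 0: t→b (+8), pos 1: r→y (+7), pos 2: a→i (+8), pos 3: m→t (+7) — repeating every 2. A repeating key of period 2 is used — shifts +8, +7 over and over.
On subtle: s+8=a, u+7=b, b+8=j, t+7=a, l+8=t, e+7=l.

abjatl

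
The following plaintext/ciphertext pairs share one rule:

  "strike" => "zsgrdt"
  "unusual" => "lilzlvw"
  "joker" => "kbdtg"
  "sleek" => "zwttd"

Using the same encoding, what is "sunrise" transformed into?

zligrzt

s(18)→z(25) and t(19)→s(18) fit y≡19x+21 (mod 26); the inverse of 19 mod 26 is 11. Treating letters as 0–25, the rule is x ↦ 19x + 21 (mod 26).
Applying it to sunrise: s(18)→19·18+21≡25=z; u(20)→19·20+21≡11=l; n(13)→19·13+21≡8=i; r(17)→19·17+21≡6=g; i(8)→19·8+21≡17=r; s(18)→19·18+21≡25=z; e(4)→19·4+21≡19=t (all mod 26).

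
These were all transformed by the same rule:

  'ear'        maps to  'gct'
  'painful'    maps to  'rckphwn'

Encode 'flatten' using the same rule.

hncvvgp

Compare letters: e→g is +2, a→c is +2, r→t is +2 — a constant shift. It's a constant shift of +2 (ROT2).
Applying it to flatten: f+2=h, l+2=n, a+2=c, t+2=v, t+2=v, e+2=g, n+2=p.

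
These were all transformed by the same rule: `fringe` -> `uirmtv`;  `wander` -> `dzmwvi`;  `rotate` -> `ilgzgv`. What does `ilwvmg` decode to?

Each pair mirrors across the alphabet (f↔u, r↔i, i↔r): positions sum to 25. Each letter is replaced by its mirror in the alphabet: a↔z, b↔y, c↔x, and so on (the Atbash cipher).
Undoing it on ilwvmg: i↔r, l↔o, w↔d, v↔e, m↔n, g↔t.

rodent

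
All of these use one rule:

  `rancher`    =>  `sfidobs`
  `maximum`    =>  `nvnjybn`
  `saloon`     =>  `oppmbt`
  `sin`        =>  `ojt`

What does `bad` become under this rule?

ebc

Two steps: reverse the string, then apply a Caesar shift of +1.
Applying it to bad: reverse → dab; then shift: d+1=e, a+1=b, b+1=c.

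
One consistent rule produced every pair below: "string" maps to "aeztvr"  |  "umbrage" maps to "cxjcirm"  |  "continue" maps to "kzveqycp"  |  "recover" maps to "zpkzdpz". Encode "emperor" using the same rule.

Shifts by position in string: pos 0: s→a (+8), pos 1: t→e (+11), pos 2: r→z (+8), pos 3: i→t (+11) — repeating every 2. The shifts repeat in a cycle of length 2: positions 0,1,… shift by +8, +11, then the pattern repeats.
For emperor: e+8=m, m+11=x, p+8=x, e+11=p, r+8=z, o+11=z, r+8=z.

mxxpzzz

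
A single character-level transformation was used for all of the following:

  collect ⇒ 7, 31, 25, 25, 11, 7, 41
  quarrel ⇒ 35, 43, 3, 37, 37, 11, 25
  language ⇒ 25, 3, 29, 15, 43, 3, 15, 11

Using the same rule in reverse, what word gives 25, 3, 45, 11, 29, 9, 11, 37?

c(#3)→7 and o(#15)→31: differences scale by 2, so n = 2·pos + 1. With a=1..z=26, the number is 2·pos + 1.
Decoding 25, 3, 45, 11, 29, 9, 11, 37: 25→(25−1)÷2=12=l, 3→(3−1)÷2=1=a, 45→(45−1)÷2=22=v, 11→(11−1)÷2=5=e, 29→(29−1)÷2=14=n, 9→(9−1)÷2=4=d, 11→(11−1)÷2=5=e, 37→(37−1)÷2=18=r.

lavender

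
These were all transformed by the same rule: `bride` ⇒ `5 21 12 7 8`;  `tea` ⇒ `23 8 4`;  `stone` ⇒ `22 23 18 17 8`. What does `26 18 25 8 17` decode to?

Letters become their 1-based position plus 3 (so a→4, b→5, …).
Undoing it on 26 18 25 8 17: 26→(26−3)÷1=23=w, 18→(18−3)÷1=15=o, 25→(25−3)÷1=22=v, 8→(8−3)÷1=5=e, 17→(17−3)÷1=14=n.

woven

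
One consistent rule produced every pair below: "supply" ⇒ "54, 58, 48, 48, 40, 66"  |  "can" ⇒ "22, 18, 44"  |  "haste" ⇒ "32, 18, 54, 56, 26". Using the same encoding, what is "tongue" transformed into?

56, 46, 44, 30, 58, 26

s(#19)→54 and u(#21)→58: differences scale by 2, so n = 2·pos + 16. With a=1..z=26, the number is 2·pos + 16.
On tongue: t=20→56, o=15→46, n=14→44, g=7→30, u=21→58, e=5→26.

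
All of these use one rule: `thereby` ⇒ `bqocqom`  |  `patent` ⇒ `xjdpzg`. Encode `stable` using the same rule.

ackmxr

The shift increases by 1 at each position, starting from +8: 8, 9, 10, ….
Applying it to stable: s+8=a, t+9=c, a+10=k, b+11=m, l+12=x, e+13=r.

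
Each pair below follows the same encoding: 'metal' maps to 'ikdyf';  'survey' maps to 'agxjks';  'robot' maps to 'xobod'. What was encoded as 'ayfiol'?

This is an affine cipher: with a=0,…,z=25, each position x becomes (3x+24) mod 26.
Undoing it on ayfiol: a(0)→9·(0−24)≡18=s; y(24)→9·(24−24)≡0=a; f(5)→9·(5−24)≡11=l; i(8)→9·(8−24)≡12=m; o(14)→9·(14−24)≡14=o; l(11)→9·(11−24)≡13=n (all mod 26).

salmon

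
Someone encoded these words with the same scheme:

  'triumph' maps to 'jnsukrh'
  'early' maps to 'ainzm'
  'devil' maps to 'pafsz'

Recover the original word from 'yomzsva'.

skyline

Treating letters as 0–25, the rule is x ↦ 11x + 8 (mod 26).
Decoding yomzsva: y(24)→19·(24−8)≡18=s; o(14)→19·(14−8)≡10=k; m(12)→19·(12−8)≡24=y; z(25)→19·(25−8)≡11=l; s(18)→19·(18−8)≡8=i; v(21)→19·(21−8)≡13=n; a(0)→19·(0−8)≡4=e (all mod 26).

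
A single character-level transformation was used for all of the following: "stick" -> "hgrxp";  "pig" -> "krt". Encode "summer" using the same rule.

hfnnvi

Each pair mirrors across the alphabet (s↔h, t↔g, i↔r): positions sum to 25. This is the alphabet-reversal cipher (Atbash): a becomes z, b becomes y, etc.
For summer: s↔h, u↔f, m↔n, m↔n, e↔v, r↔i.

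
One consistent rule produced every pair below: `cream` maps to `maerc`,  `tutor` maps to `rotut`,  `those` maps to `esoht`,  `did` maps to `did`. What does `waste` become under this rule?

The output letters match the input read backwards: cream reversed is maerc. The word is simply reversed.
Applying it to waste: reverse → etsaw.

etsaw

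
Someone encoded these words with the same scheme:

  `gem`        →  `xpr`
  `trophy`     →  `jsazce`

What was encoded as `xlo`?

dam

The output letters match the input read backwards, each shifted +11: gem reversed is meg. The word is reversed, then every letter is shifted forward by 11.
Decoding xlo: shift back: x−11=m, l−11=a, o−11=d → mad; then reverse → dam.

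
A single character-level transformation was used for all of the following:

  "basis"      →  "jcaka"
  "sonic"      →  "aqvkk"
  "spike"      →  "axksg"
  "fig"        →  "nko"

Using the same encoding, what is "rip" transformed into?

zkx

The shift depends on letter class: consonant b→j is +8, but vowel a→c is +2. Vowels shift forward by 2 and consonants shift forward by 8.
On rip: r(cons)+8=z, i(vowel)+2=k, p(cons)+8=x.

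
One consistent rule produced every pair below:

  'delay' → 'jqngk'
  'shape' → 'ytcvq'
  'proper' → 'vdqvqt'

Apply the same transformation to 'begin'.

hqioz

Shifts by position in delay: pos 0: d→j (+6), pos 1: e→q (+12), pos 2: l→n (+2), pos 3: a→g (+6), pos 4: y→k (+12) — repeating every 3. It's a Vigenère-style cipher with numeric key [6,12,2]: position i shifts by key[i mod 3].
On begin: b+6=h, e+12=q, g+2=i, i+6=o, n+12=z.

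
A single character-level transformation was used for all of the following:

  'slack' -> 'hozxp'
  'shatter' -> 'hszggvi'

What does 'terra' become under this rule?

Each pair mirrors across the alphabet (s↔h, l↔o, a↔z): positions sum to 25. Each letter is replaced by its mirror in the alphabet: a↔z, b↔y, c↔x, and so on (the Atbash cipher).
Applying it to terra: t↔g, e↔v, r↔i, r↔i, a↔z.

gviiz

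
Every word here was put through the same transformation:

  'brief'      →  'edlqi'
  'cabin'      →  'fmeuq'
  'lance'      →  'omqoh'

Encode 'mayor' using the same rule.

Shifts by position in brief: pos 0: b→e (+3), pos 1: r→d (+12), pos 2: i→l (+3), pos 3: e→q (+12) — repeating every 2. It's a Vigenère-style cipher with numeric key [3,12]: position i shifts by key[i mod 2].
On mayor: m+3=p, a+12=m, y+3=b, o+12=a, r+3=u.

pmbau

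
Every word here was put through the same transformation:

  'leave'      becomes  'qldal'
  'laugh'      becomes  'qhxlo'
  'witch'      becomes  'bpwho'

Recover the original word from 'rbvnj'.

It's a Vigenère-style cipher with numeric key [5,7,3]: position i shifts by key[i mod 3].
Reversing it on rbvnj: r−5=m, b−7=u, v−3=s, n−5=i, j−7=c.

music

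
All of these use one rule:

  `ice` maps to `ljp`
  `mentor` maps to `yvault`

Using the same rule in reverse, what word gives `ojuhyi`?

branch

The output letters match the input read backwards, each shifted +7: ice reversed is eci. Two steps: reverse the string, then apply a Caesar shift of +7.
Decoding ojuhyi: shift back: o−7=h, j−7=c, u−7=n, h−7=a, y−7=r, i−7=b → hcnarb; then reverse → branch.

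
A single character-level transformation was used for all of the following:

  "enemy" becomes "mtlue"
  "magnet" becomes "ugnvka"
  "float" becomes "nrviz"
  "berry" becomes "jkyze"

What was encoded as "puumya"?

A repeating key of period 3 is used — shifts +8, +6, +7 over and over.
Reversing it on puumya: p−8=h, u−6=o, u−7=n, m−8=e, y−6=s, a−7=t.

honest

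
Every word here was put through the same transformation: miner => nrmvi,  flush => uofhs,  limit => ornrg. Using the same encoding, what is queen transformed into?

jfvvm

Each pair mirrors across the alphabet (m↔n, i↔r, n↔m): positions sum to 25. Each letter is replaced by its mirror in the alphabet: a↔z, b↔y, c↔x, and so on (the Atbash cipher).
Applying it to queen: q↔j, u↔f, e↔v, e↔v, n↔m.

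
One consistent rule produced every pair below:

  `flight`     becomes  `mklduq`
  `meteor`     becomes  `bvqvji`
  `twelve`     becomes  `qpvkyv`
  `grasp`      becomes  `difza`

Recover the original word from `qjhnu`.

touch

This is an affine cipher: with a=0,…,z=25, each position x becomes (17x+5) mod 26.
Reversing it on qjhnu: q(16)→23·(16−5)≡19=t; j(9)→23·(9−5)≡14=o; h(7)→23·(7−5)≡20=u; n(13)→23·(13−5)≡2=c; u(20)→23·(20−5)≡7=h (all mod 26).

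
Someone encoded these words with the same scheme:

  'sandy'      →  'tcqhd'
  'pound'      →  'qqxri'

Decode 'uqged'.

In sandy: s→t is +1, a→c is +2, n→q is +3, d→h is +4 — the shift increases by 1 each position. Letter i (0-indexed) is shifted by i+1, so successive shifts are 1, 2, 3, ….
Decoding uqged: u−1=t, q−2=o, g−3=d, e−4=a, d−5=y.

today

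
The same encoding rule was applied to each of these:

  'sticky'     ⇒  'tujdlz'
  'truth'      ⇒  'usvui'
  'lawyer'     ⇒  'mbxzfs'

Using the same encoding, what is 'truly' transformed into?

Compare letters: s→t is +1, t→u is +1, i→j is +1 — a constant shift. Every letter moves 1 place later in the alphabet, wrapping around z→a.
On truly: t+1=u, r+1=s, u+1=v, l+1=m, y+1=z.

usvmz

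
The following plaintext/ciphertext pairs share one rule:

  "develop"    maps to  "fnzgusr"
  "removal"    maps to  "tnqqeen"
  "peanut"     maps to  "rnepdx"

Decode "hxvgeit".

forever

Shifts by position in develop: pos 0: d→f (+2), pos 1: e→n (+9), pos 2: v→z (+4), pos 3: e→g (+2), pos 4: l→u (+9), pos 5: o→s (+4) — repeating every 3. A repeating key of period 3 is used — shifts +2, +9, +4 over and over.
Undoing it on hxvgeit: h−2=f, x−9=o, v−4=r, g−2=e, e−9=v, i−4=e, t−2=r.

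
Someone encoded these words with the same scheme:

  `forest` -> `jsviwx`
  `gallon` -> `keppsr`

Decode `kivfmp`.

Each letter is shifted forward by 4 in the alphabet (a Caesar shift of +4).
Undoing it on kivfmp: k−4=g, i−4=e, v−4=r, f−4=b, m−4=i, p−4=l.

gerbil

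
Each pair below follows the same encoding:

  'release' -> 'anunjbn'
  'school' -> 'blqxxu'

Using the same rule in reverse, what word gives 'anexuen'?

revolve

Compare letters: r→a is +9, e→n is +9, l→u is +9 — a constant shift. It's a constant shift of +9 (ROT9).
Decoding anexuen: a−9=r, n−9=e, e−9=v, x−9=o, u−9=l, e−9=v, n−9=e.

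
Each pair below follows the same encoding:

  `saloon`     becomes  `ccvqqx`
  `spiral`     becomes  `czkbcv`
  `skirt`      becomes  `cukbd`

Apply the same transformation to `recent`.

bgmgxd

The shift depends on letter class: consonant s→c is +10, but vowel a→c is +2. The rule splits by letter class: vowels +2, consonants +10.
For recent: r(cons)+10=b, e(vowel)+2=g, c(cons)+10=m, e(vowel)+2=g, n(cons)+10=x, t(cons)+10=d.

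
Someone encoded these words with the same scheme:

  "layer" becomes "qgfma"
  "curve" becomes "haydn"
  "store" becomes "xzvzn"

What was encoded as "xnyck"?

shrub

In layer: l→q is +5, a→g is +6, y→f is +7, e→m is +8 — the shift increases by 1 each position. Letter i (0-indexed) is shifted by i+5, so successive shifts are 5, 6, 7, ….
Undoing it on xnyck: x−5=s, n−6=h, y−7=r, c−8=u, k−9=b.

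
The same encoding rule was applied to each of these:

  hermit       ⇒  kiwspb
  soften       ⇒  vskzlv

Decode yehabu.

vacuum

In hermit: h→k is +3, e→i is +4, r→w is +5, m→s is +6 — the shift increases by 1 each position. Each letter shifts forward by (position + 3), i.e. 3, 4, 5, … — the shift grows by one for each successive letter.
Reversing it on yehabu: y−3=v, e−4=a, h−5=c, a−6=u, b−7=u, u−8=m.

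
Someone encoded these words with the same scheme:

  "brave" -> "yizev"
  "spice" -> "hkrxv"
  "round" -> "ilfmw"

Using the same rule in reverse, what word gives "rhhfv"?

issue

Each pair mirrors across the alphabet (b↔y, r↔i, a↔z): positions sum to 25. Letters are reflected about the middle of the alphabet (position → 25−position): Atbash.
Reversing it on rhhfv: r↔i, h↔s, h↔s, f↔u, v↔e.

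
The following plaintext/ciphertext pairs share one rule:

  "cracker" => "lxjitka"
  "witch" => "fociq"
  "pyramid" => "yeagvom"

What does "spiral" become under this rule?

bvrxjr

A repeating key of period 2 is used — shifts +9, +6 over and over.
For spiral: s+9=b, p+6=v, i+9=r, r+6=x, a+9=j, l+6=r.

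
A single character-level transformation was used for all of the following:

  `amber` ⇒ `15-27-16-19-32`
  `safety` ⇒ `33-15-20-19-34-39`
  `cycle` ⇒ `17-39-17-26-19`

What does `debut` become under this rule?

a is letter #1 and maps to 15: an offset of 14. Letters become their 1-based position plus 14 (so a→15, b→16, …).
Applying it to debut: d=4→18, e=5→19, b=2→16, u=21→35, t=20→34.

18-19-16-35-34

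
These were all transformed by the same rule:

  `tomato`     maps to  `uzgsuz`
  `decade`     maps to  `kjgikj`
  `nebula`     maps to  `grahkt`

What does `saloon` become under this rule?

The output letters match the input read backwards, each shifted +6: tomato reversed is otamot. Read the word backwards and shift each letter +6.
Applying it to saloon: reverse → noolas; then shift: n+6=t, o+6=u, o+6=u, l+6=r, a+6=g, s+6=y.

tuurgy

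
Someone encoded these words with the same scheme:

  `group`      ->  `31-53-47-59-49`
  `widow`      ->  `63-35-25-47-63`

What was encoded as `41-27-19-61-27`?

With a=1..z=26, the number is 2·pos + 17.
Reversing it on 41-27-19-61-27: 41→(41−17)÷2=12=l, 27→(27−17)÷2=5=e, 19→(19−17)÷2=1=a, 61→(61−17)÷2=22=v, 27→(27−17)÷2=5=e.

leave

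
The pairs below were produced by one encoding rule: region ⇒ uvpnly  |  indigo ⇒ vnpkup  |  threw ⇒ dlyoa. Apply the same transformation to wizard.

kyhgpd

Two steps: reverse the string, then apply a Caesar shift of +7.
On wizard: reverse → draziw; then shift: d+7=k, r+7=y, a+7=h, z+7=g, i+7=p, w+7=d.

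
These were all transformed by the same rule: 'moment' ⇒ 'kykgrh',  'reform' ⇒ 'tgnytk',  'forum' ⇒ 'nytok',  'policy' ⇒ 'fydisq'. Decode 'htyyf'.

m(12)→k(10) and o(14)→y(24) fit y≡7x+4 (mod 26); the inverse of 7 mod 26 is 15. Each letter's alphabet position (a=0..z=25) is mapped through 7·x+4 mod 26 — an affine cipher.
Undoing it on htyyf: h(7)→15·(7−4)≡19=t; t(19)→15·(19−4)≡17=r; y(24)→15·(24−4)≡14=o; y(24)→15·(24−4)≡14=o; f(5)→15·(5−4)≡15=p (all mod 26).

troop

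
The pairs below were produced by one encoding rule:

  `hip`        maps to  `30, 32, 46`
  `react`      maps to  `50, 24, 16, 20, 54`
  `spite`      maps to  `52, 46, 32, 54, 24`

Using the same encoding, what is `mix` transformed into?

40, 32, 62

With a=1..z=26, the number is 2·pos + 14.
On mix: m=13→40, i=9→32, x=24→62.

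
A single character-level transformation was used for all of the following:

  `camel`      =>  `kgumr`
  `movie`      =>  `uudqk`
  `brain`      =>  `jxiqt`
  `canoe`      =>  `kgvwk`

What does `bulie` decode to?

It's a Vigenère-style cipher with numeric key [8,6,8]: position i shifts by key[i mod 3].
Reversing it on bulie: b−8=t, u−6=o, l−8=d, i−8=a, e−6=y.

today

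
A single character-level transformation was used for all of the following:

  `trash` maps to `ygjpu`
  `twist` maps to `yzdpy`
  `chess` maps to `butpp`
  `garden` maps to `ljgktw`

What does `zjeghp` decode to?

walrus

t(19)→y(24) and r(17)→g(6) fit y≡9x+9 (mod 26); the inverse of 9 mod 26 is 3. Each letter's alphabet position (a=0..z=25) is mapped through 9·x+9 mod 26 — an affine cipher.
Reversing it on zjeghp: z(25)→3·(25−9)≡22=w; j(9)→3·(9−9)≡0=a; e(4)→3·(4−9)≡11=l; g(6)→3·(6−9)≡17=r; h(7)→3·(7−9)≡20=u; p(15)→3·(15−9)≡18=s (all mod 26).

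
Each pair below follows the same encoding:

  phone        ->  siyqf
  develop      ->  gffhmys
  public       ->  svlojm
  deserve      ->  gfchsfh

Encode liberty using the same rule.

Shifts by position in phone: pos 0: p→s (+3), pos 1: h→i (+1), pos 2: o→y (+10), pos 3: n→q (+3), pos 4: e→f (+1) — repeating every 3. A repeating key of period 3 is used — shifts +3, +1, +10 over and over.
Applying it to liberty: l+3=o, i+1=j, b+10=l, e+3=h, r+1=s, t+10=d, y+3=b.

ojlhsdb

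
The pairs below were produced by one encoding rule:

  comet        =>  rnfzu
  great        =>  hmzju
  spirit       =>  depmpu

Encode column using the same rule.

rnolfw

c(2)→r(17) and o(14)→n(13) fit y≡17x+9 (mod 26); the inverse of 17 mod 26 is 23. Treating letters as 0–25, the rule is x ↦ 17x + 9 (mod 26).
On column: c(2)→17·2+9≡17=r; o(14)→17·14+9≡13=n; l(11)→17·11+9≡14=o; u(20)→17·20+9≡11=l; m(12)→17·12+9≡5=f; n(13)→17·13+9≡22=w (all mod 26).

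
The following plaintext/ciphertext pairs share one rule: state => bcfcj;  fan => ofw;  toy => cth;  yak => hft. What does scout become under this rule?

bltzc

The shift depends on letter class: consonant s→b is +9, but vowel a→f is +5. Two shifts are in play — +5 for a/e/i/o/u, +9 for every other letter.
On scout: s(cons)+9=b, c(cons)+9=l, o(vowel)+5=t, u(vowel)+5=z, t(cons)+9=c.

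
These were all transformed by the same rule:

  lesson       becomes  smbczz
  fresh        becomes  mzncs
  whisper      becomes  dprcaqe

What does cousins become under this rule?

In lesson: l→s is +7, e→m is +8, s→b is +9, s→c is +10 — the shift increases by 1 each position. Letter i (0-indexed) is shifted by i+7, so successive shifts are 7, 8, 9, ….
For cousins: c+7=j, o+8=w, u+9=d, s+10=c, i+11=t, n+12=z, s+13=f.

jwdctzf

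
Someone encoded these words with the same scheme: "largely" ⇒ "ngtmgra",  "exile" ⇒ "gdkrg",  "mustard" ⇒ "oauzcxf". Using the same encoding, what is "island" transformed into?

kyngpj

Shifts by position in largely: pos 0: l→n (+2), pos 1: a→g (+6), pos 2: r→t (+2), pos 3: g→m (+6) — repeating every 2. It's a Vigenère-style cipher with numeric key [2,6]: position i shifts by key[i mod 2].
For island: i+2=k, s+6=y, l+2=n, a+6=g, n+2=p, d+6=j.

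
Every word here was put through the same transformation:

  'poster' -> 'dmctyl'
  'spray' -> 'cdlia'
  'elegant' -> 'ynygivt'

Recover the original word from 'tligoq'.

tragic

This is an affine cipher: with a=0,…,z=25, each position x becomes (17x+8) mod 26.
Reversing it on tligoq: t(19)→23·(19−8)≡19=t; l(11)→23·(11−8)≡17=r; i(8)→23·(8−8)≡0=a; g(6)→23·(6−8)≡6=g; o(14)→23·(14−8)≡8=i; q(16)→23·(16−8)≡2=c (all mod 26).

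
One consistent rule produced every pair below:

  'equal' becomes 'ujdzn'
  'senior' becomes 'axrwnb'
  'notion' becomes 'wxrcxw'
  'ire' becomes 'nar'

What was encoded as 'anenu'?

lever

The word is reversed, then every letter is shifted forward by 9.
Decoding anenu: shift back: a−9=r, n−9=e, e−9=v, n−9=e, u−9=l → revel; then reverse → lever.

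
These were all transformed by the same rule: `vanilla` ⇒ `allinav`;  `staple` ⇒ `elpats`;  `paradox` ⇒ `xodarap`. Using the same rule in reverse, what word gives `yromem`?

The output letters match the input read backwards: vanilla reversed is allinav. It's just the letters in reverse order.
Decoding yromem: then reverse → memory.

memory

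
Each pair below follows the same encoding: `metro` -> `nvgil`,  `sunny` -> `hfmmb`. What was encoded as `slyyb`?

Each pair mirrors across the alphabet (m↔n, e↔v, t↔g): positions sum to 25. Each letter is replaced by its mirror in the alphabet: a↔z, b↔y, c↔x, and so on (the Atbash cipher).
Reversing it on slyyb: s↔h, l↔o, y↔b, y↔b, b↔y.

hobby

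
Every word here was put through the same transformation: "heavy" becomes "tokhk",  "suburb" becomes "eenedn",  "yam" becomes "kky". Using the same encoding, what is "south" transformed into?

eyeft

The shift depends on letter class: consonant h→t is +12, but vowel e→o is +10. The rule splits by letter class: vowels +10, consonants +12.
Applying it to south: s(cons)+12=e, o(vowel)+10=y, u(vowel)+10=e, t(cons)+12=f, h(cons)+12=t.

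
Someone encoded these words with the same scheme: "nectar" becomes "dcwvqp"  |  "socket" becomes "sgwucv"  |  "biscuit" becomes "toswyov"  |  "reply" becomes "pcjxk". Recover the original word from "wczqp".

Each letter's alphabet position (a=0..z=25) is mapped through 3·x+16 mod 26 — an affine cipher.
Decoding wczqp: w(22)→9·(22−16)≡2=c; c(2)→9·(2−16)≡4=e; z(25)→9·(25−16)≡3=d; q(16)→9·(16−16)≡0=a; p(15)→9·(15−16)≡17=r (all mod 26).

cedar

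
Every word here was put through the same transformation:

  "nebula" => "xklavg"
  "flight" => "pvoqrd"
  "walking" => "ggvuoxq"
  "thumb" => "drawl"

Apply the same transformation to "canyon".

The shift depends on letter class: consonant n→x is +10, but vowel e→k is +6. Vowels shift forward by 6 and consonants shift forward by 10.
Applying it to canyon: c(cons)+10=m, a(vowel)+6=g, n(cons)+10=x, y(cons)+10=i, o(vowel)+6=u, n(cons)+10=x.

mgxiux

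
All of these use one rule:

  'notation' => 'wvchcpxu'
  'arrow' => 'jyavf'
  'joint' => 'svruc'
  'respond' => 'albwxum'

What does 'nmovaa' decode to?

Shifts by position in notation: pos 0: n→w (+9), pos 1: o→v (+7), pos 2: t→c (+9), pos 3: a→h (+7) — repeating every 2. A repeating key of period 2 is used — shifts +9, +7 over and over.
Reversing it on nmovaa: n−9=e, m−7=f, o−9=f, v−7=o, a−9=r, a−7=t.

effort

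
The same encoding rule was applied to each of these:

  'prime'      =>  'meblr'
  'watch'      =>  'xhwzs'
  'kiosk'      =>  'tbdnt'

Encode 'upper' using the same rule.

fmmre

p(15)→m(12) and r(17)→e(4) fit y≡9x+7 (mod 26); the inverse of 9 mod 26 is 3. Each letter's alphabet position (a=0..z=25) is mapped through 9·x+7 mod 26 — an affine cipher.
For upper: u(20)→9·20+7≡5=f; p(15)→9·15+7≡12=m; p(15)→9·15+7≡12=m; e(4)→9·4+7≡17=r; r(17)→9·17+7≡4=e (all mod 26).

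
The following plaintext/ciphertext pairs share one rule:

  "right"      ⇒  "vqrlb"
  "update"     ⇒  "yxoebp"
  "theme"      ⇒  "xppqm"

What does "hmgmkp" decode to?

device

Shifts by position in right: pos 0: r→v (+4), pos 1: i→q (+8), pos 2: g→r (+11), pos 3: h→l (+4), pos 4: t→b (+8) — repeating every 3. The shifts repeat in a cycle of length 3: positions 0,1,… shift by +4, +8, +11, then the pattern repeats.
Reversing it on hmgmkp: h−4=d, m−8=e, g−11=v, m−4=i, k−8=c, p−11=e.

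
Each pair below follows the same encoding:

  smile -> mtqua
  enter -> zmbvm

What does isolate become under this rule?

The output letters match the input read backwards, each shifted +8: smile reversed is elims. Read the word backwards and shift each letter +8.
For isolate: reverse → etalosi; then shift: e+8=m, t+8=b, a+8=i, l+8=t, o+8=w, s+8=a, i+8=q.

mbitwaq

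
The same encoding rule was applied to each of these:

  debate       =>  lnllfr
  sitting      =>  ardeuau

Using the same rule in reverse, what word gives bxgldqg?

towards

In debate: d→l is +8, e→n is +9, b→l is +10, a→l is +11 — the shift increases by 1 each position. Each letter shifts forward by (position + 8), i.e. 8, 9, 10, … — the shift grows by one for each successive letter.
Reversing it on bxgldqg: b−8=t, x−9=o, g−10=w, l−11=a, d−12=r, q−13=d, g−14=s.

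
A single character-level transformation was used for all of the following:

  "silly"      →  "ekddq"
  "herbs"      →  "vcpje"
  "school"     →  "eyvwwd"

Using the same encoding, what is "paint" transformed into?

lukht

Each letter's alphabet position (a=0..z=25) is mapped through 15·x+20 mod 26 — an affine cipher.
For paint: p(15)→15·15+20≡11=l; a(0)→15·0+20≡20=u; i(8)→15·8+20≡10=k; n(13)→15·13+20≡7=h; t(19)→15·19+20≡19=t (all mod 26).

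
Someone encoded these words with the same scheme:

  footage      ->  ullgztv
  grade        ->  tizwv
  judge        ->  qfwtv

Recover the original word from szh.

has

Each pair mirrors across the alphabet (f↔u, o↔l, o↔l): positions sum to 25. This is the alphabet-reversal cipher (Atbash): a becomes z, b becomes y, etc.
Reversing it on szh: s↔h, z↔a, h↔s.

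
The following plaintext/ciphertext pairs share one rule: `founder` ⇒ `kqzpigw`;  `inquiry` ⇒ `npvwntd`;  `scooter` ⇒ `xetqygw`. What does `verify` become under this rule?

Shifts by position in founder: pos 0: f→k (+5), pos 1: o→q (+2), pos 2: u→z (+5), pos 3: n→p (+2) — repeating every 2. The shifts repeat in a cycle of length 2: positions 0,1,… shift by +5, +2, then the pattern repeats.
On verify: v+5=a, e+2=g, r+5=w, i+2=k, f+5=k, y+2=a.

agwkka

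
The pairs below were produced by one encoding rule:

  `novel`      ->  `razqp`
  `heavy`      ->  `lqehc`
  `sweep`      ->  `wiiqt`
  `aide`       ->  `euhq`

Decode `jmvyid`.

Shifts by position in novel: pos 0: n→r (+4), pos 1: o→a (+12), pos 2: v→z (+4), pos 3: e→q (+12) — repeating every 2. The shifts repeat in a cycle of length 2: positions 0,1,… shift by +4, +12, then the pattern repeats.
Reversing it on jmvyid: j−4=f, m−12=a, v−4=r, y−12=m, i−4=e, d−12=r.

farmer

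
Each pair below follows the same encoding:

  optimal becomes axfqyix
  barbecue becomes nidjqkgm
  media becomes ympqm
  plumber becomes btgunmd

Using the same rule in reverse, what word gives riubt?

Shifts by position in optimal: pos 0: o→a (+12), pos 1: p→x (+8), pos 2: t→f (+12), pos 3: i→q (+8) — repeating every 2. A repeating key of period 2 is used — shifts +12, +8 over and over.
Undoing it on riubt: r−12=f, i−8=a, u−12=i, b−8=t, t−12=h.

faith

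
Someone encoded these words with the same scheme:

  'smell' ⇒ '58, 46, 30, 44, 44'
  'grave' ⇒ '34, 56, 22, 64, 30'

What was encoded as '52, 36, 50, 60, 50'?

photo

Each letter becomes 2×(its alphabet position, a=1..z=26) + 20.
Undoing it on 52, 36, 50, 60, 50: 52→(52−20)÷2=16=p, 36→(36−20)÷2=8=h, 50→(50−20)÷2=15=o, 60→(60−20)÷2=20=t, 50→(50−20)÷2=15=o.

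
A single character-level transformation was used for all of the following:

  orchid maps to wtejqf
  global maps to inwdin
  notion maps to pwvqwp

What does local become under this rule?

Vowels shift forward by 8 and consonants shift forward by 2.
Applying it to local: l(cons)+2=n, o(vowel)+8=w, c(cons)+2=e, a(vowel)+8=i, l(cons)+2=n.

nwein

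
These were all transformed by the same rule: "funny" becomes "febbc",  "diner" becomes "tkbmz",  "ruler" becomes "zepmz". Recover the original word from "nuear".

Each letter's alphabet position (a=0..z=25) is mapped through 19·x+14 mod 26 — an affine cipher.
Undoing it on nuear: n(13)→11·(13−14)≡15=p; u(20)→11·(20−14)≡14=o; e(4)→11·(4−14)≡20=u; a(0)→11·(0−14)≡2=c; r(17)→11·(17−14)≡7=h (all mod 26).

pouch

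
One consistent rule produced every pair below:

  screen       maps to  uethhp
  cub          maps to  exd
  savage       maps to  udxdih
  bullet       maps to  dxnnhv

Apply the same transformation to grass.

itduu

The shift depends on letter class: consonant s→u is +2, but vowel e→h is +3. Two shifts are in play — +3 for a/e/i/o/u, +2 for every other letter.
Applying it to grass: g(cons)+2=i, r(cons)+2=t, a(vowel)+3=d, s(cons)+2=u, s(cons)+2=u.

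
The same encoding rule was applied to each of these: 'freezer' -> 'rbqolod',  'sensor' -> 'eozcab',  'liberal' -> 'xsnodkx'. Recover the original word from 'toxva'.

hello

Shifts by position in freezer: pos 0: f→r (+12), pos 1: r→b (+10), pos 2: e→q (+12), pos 3: e→o (+10) — repeating every 2. It's a Vigenère-style cipher with numeric key [12,10]: position i shifts by key[i mod 2].
Undoing it on toxva: t−12=h, o−10=e, x−12=l, v−10=l, a−12=o.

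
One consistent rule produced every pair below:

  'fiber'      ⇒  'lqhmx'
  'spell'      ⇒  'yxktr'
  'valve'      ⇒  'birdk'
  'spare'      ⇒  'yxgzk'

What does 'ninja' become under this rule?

tqtrg

Shifts by position in fiber: pos 0: f→l (+6), pos 1: i→q (+8), pos 2: b→h (+6), pos 3: e→m (+8) — repeating every 2. A repeating key of period 2 is used — shifts +6, +8 over and over.
On ninja: n+6=t, i+8=q, n+6=t, j+8=r, a+6=g.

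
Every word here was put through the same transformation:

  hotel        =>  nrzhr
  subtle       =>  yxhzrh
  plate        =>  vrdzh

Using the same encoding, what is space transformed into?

yvdih

Two shifts are in play — +3 for a/e/i/o/u, +6 for every other letter.
On space: s(cons)+6=y, p(cons)+6=v, a(vowel)+3=d, c(cons)+6=i, e(vowel)+3=h.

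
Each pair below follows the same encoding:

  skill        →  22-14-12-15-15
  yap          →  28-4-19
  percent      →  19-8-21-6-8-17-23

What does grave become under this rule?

10-21-4-25-8

s is letter #19 and maps to 22: an offset of 3. Letters become their 1-based position plus 3 (so a→4, b→5, …).
For grave: g=7→10, r=18→21, a=1→4, v=22→25, e=5→8.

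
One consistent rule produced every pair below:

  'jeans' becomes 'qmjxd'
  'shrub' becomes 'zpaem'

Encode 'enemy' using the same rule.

lvnwj

In jeans: j→q is +7, e→m is +8, a→j is +9, n→x is +10 — the shift increases by 1 each position. The shift increases by 1 at each position, starting from +7: 7, 8, 9, ….
For enemy: e+7=l, n+8=v, e+9=n, m+10=w, y+11=j.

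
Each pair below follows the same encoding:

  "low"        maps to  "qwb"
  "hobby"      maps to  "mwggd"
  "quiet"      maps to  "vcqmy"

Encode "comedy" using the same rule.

hwrmid

The shift depends on letter class: consonant l→q is +5, but vowel o→w is +8. The rule splits by letter class: vowels +8, consonants +5.
Applying it to comedy: c(cons)+5=h, o(vowel)+8=w, m(cons)+5=r, e(vowel)+8=m, d(cons)+5=i, y(cons)+5=d.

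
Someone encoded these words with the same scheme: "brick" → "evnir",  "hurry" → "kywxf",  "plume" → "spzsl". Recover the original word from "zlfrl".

In brick: b→e is +3, r→v is +4, i→n is +5, c→i is +6 — the shift increases by 1 each position. The shift increases by 1 at each position, starting from +3: 3, 4, 5, ….
Reversing it on zlfrl: z−3=w, l−4=h, f−5=a, r−6=l, l−7=e.

whale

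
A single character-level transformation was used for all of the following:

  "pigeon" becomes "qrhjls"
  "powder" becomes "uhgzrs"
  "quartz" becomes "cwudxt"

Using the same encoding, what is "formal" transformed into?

odpuri

The output letters match the input read backwards, each shifted +3: pigeon reversed is noegip. Two steps: reverse the string, then apply a Caesar shift of +3.
Applying it to formal: reverse → lamrof; then shift: l+3=o, a+3=d, m+3=p, r+3=u, o+3=r, f+3=i.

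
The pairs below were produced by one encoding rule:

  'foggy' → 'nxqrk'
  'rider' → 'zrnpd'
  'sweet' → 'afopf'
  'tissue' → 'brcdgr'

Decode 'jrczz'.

bison

Each letter shifts forward by (position + 8), i.e. 8, 9, 10, … — the shift grows by one for each successive letter.
Undoing it on jrczz: j−8=b, r−9=i, c−10=s, z−11=o, z−12=n.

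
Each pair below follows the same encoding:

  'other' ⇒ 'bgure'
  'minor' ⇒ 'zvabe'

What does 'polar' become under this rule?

cbyne

Compare letters: o→b is +13, t→g is +13, h→u is +13 — a constant shift. This is a Caesar cipher with shift 13.
For polar: p+13=c, o+13=b, l+13=y, a+13=n, r+13=e.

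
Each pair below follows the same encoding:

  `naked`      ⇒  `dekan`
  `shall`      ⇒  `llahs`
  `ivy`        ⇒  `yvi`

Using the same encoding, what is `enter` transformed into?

retne

The word is simply reversed.
On enter: reverse → retne.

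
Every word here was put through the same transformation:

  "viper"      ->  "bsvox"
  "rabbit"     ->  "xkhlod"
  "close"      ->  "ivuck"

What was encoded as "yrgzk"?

Shifts by position in viper: pos 0: v→b (+6), pos 1: i→s (+10), pos 2: p→v (+6), pos 3: e→o (+10) — repeating every 2. A repeating key of period 2 is used — shifts +6, +10 over and over.
Decoding yrgzk: y−6=s, r−10=h, g−6=a, z−10=p, k−6=e.

shape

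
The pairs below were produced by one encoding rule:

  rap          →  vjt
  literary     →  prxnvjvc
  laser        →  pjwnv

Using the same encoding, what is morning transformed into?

qxvrrrk

The shift depends on letter class: consonant r→v is +4, but vowel a→j is +9. Two shifts are in play — +9 for a/e/i/o/u, +4 for every other letter.
Applying it to morning: m(cons)+4=q, o(vowel)+9=x, r(cons)+4=v, n(cons)+4=r, i(vowel)+9=r, n(cons)+4=r, g(cons)+4=k.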